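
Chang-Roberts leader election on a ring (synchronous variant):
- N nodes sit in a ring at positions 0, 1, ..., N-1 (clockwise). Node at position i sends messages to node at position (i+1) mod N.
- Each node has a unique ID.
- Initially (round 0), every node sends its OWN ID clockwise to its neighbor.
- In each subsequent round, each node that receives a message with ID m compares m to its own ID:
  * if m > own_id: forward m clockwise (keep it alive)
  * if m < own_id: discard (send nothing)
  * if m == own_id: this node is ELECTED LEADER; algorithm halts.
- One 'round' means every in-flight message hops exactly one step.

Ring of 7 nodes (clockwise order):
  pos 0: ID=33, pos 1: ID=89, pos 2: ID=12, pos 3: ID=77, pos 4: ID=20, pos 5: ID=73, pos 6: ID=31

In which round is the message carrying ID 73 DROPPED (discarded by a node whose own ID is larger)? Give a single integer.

Round 1: pos1(id89) recv 33: drop; pos2(id12) recv 89: fwd; pos3(id77) recv 12: drop; pos4(id20) recv 77: fwd; pos5(id73) recv 20: drop; pos6(id31) recv 73: fwd; pos0(id33) recv 31: drop
Round 2: pos3(id77) recv 89: fwd; pos5(id73) recv 77: fwd; pos0(id33) recv 73: fwd
Round 3: pos4(id20) recv 89: fwd; pos6(id31) recv 77: fwd; pos1(id89) recv 73: drop
Round 4: pos5(id73) recv 89: fwd; pos0(id33) recv 77: fwd
Round 5: pos6(id31) recv 89: fwd; pos1(id89) recv 77: drop
Round 6: pos0(id33) recv 89: fwd
Round 7: pos1(id89) recv 89: ELECTED
Message ID 73 originates at pos 5; dropped at pos 1 in round 3

Answer: 3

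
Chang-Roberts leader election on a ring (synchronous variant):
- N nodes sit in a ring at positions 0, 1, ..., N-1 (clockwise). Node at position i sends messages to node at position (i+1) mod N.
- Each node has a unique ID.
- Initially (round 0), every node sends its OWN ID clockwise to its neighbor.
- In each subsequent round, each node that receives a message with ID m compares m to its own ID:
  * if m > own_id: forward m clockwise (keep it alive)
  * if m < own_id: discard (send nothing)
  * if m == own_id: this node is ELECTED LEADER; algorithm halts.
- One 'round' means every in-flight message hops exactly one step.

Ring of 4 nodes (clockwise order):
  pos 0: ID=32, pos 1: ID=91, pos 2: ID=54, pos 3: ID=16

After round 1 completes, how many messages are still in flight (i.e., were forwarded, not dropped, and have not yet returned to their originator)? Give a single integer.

Round 1: pos1(id91) recv 32: drop; pos2(id54) recv 91: fwd; pos3(id16) recv 54: fwd; pos0(id32) recv 16: drop
After round 1: 2 messages still in flight

Answer: 2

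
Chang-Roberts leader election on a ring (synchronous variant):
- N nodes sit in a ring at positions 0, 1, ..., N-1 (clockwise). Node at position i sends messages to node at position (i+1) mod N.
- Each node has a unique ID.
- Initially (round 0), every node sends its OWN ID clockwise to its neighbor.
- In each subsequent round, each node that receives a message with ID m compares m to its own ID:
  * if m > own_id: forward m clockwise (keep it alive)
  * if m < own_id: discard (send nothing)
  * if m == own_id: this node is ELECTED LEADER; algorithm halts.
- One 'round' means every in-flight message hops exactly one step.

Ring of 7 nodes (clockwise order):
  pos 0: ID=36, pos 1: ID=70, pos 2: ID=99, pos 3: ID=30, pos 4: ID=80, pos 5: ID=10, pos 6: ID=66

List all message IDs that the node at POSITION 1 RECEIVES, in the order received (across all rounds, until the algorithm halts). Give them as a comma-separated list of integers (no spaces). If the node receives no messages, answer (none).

Round 1: pos1(id70) recv 36: drop; pos2(id99) recv 70: drop; pos3(id30) recv 99: fwd; pos4(id80) recv 30: drop; pos5(id10) recv 80: fwd; pos6(id66) recv 10: drop; pos0(id36) recv 66: fwd
Round 2: pos4(id80) recv 99: fwd; pos6(id66) recv 80: fwd; pos1(id70) recv 66: drop
Round 3: pos5(id10) recv 99: fwd; pos0(id36) recv 80: fwd
Round 4: pos6(id66) recv 99: fwd; pos1(id70) recv 80: fwd
Round 5: pos0(id36) recv 99: fwd; pos2(id99) recv 80: drop
Round 6: pos1(id70) recv 99: fwd
Round 7: pos2(id99) recv 99: ELECTED

Answer: 36,66,80,99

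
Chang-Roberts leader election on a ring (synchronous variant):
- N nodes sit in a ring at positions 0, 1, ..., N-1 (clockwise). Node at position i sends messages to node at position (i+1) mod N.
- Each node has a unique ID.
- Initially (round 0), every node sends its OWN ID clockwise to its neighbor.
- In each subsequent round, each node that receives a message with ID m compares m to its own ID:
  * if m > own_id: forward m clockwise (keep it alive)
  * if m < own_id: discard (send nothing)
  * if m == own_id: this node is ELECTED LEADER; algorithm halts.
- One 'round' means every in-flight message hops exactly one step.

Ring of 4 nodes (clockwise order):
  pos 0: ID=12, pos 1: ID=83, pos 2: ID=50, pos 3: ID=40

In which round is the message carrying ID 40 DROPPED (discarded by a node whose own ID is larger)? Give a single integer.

Round 1: pos1(id83) recv 12: drop; pos2(id50) recv 83: fwd; pos3(id40) recv 50: fwd; pos0(id12) recv 40: fwd
Round 2: pos3(id40) recv 83: fwd; pos0(id12) recv 50: fwd; pos1(id83) recv 40: drop
Round 3: pos0(id12) recv 83: fwd; pos1(id83) recv 50: drop
Round 4: pos1(id83) recv 83: ELECTED
Message ID 40 originates at pos 3; dropped at pos 1 in round 2

Answer: 2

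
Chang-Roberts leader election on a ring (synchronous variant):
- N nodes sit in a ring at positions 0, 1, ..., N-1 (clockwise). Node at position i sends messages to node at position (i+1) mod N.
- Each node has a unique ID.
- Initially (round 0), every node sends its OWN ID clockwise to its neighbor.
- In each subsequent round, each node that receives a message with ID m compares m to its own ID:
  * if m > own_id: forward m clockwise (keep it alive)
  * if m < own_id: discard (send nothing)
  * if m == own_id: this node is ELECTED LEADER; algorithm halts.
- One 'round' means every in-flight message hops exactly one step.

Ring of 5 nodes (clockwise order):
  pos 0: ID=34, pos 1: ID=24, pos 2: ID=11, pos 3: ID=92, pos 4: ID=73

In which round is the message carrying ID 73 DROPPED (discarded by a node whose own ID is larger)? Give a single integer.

Answer: 4

Derivation:
Round 1: pos1(id24) recv 34: fwd; pos2(id11) recv 24: fwd; pos3(id92) recv 11: drop; pos4(id73) recv 92: fwd; pos0(id34) recv 73: fwd
Round 2: pos2(id11) recv 34: fwd; pos3(id92) recv 24: drop; pos0(id34) recv 92: fwd; pos1(id24) recv 73: fwd
Round 3: pos3(id92) recv 34: drop; pos1(id24) recv 92: fwd; pos2(id11) recv 73: fwd
Round 4: pos2(id11) recv 92: fwd; pos3(id92) recv 73: drop
Round 5: pos3(id92) recv 92: ELECTED
Message ID 73 originates at pos 4; dropped at pos 3 in round 4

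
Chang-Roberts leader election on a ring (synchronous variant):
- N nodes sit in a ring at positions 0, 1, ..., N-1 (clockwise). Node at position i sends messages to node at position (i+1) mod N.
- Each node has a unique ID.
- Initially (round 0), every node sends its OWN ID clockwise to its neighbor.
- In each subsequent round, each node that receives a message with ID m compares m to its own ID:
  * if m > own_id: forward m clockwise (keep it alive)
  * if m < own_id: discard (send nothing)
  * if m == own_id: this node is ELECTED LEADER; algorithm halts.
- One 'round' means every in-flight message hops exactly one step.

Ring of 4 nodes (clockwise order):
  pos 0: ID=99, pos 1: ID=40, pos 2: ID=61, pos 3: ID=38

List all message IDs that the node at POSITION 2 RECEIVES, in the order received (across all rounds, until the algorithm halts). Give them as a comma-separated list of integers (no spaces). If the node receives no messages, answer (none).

Answer: 40,99

Derivation:
Round 1: pos1(id40) recv 99: fwd; pos2(id61) recv 40: drop; pos3(id38) recv 61: fwd; pos0(id99) recv 38: drop
Round 2: pos2(id61) recv 99: fwd; pos0(id99) recv 61: drop
Round 3: pos3(id38) recv 99: fwd
Round 4: pos0(id99) recv 99: ELECTED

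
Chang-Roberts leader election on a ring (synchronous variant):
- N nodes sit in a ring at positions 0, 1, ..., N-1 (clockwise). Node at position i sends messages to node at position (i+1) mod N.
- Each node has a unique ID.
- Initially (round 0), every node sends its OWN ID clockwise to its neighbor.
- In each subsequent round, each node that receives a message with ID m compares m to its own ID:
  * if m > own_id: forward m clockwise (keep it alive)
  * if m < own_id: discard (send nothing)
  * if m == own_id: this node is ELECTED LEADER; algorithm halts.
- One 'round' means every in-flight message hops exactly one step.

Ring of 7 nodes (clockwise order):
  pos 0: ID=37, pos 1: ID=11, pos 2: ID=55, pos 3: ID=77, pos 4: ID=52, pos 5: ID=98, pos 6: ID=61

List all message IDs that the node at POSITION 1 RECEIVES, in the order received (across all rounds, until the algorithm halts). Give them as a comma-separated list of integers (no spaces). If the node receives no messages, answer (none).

Answer: 37,61,98

Derivation:
Round 1: pos1(id11) recv 37: fwd; pos2(id55) recv 11: drop; pos3(id77) recv 55: drop; pos4(id52) recv 77: fwd; pos5(id98) recv 52: drop; pos6(id61) recv 98: fwd; pos0(id37) recv 61: fwd
Round 2: pos2(id55) recv 37: drop; pos5(id98) recv 77: drop; pos0(id37) recv 98: fwd; pos1(id11) recv 61: fwd
Round 3: pos1(id11) recv 98: fwd; pos2(id55) recv 61: fwd
Round 4: pos2(id55) recv 98: fwd; pos3(id77) recv 61: drop
Round 5: pos3(id77) recv 98: fwd
Round 6: pos4(id52) recv 98: fwd
Round 7: pos5(id98) recv 98: ELECTED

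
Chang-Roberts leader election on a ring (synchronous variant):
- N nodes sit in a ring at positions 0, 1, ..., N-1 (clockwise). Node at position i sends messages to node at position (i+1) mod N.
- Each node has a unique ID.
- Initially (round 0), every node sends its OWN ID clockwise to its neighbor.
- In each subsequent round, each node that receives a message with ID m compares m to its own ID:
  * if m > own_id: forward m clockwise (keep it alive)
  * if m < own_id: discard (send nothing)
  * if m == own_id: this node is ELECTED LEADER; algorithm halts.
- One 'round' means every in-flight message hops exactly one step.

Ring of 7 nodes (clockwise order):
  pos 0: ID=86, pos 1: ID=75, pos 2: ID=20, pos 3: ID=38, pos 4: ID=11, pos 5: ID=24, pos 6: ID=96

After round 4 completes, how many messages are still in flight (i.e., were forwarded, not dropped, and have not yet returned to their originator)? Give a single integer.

Answer: 3

Derivation:
Round 1: pos1(id75) recv 86: fwd; pos2(id20) recv 75: fwd; pos3(id38) recv 20: drop; pos4(id11) recv 38: fwd; pos5(id24) recv 11: drop; pos6(id96) recv 24: drop; pos0(id86) recv 96: fwd
Round 2: pos2(id20) recv 86: fwd; pos3(id38) recv 75: fwd; pos5(id24) recv 38: fwd; pos1(id75) recv 96: fwd
Round 3: pos3(id38) recv 86: fwd; pos4(id11) recv 75: fwd; pos6(id96) recv 38: drop; pos2(id20) recv 96: fwd
Round 4: pos4(id11) recv 86: fwd; pos5(id24) recv 75: fwd; pos3(id38) recv 96: fwd
After round 4: 3 messages still in flight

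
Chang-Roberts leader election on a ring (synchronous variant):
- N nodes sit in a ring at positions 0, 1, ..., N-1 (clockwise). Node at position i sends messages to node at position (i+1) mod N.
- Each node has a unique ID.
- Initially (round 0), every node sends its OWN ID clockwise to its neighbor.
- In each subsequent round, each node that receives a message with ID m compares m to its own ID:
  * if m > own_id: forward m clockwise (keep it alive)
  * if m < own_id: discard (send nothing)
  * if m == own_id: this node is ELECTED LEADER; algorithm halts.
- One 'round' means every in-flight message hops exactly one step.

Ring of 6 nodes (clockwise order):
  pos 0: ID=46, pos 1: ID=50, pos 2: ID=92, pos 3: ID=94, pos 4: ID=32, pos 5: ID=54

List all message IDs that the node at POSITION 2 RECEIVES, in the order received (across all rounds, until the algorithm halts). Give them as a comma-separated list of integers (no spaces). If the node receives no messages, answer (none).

Answer: 50,54,94

Derivation:
Round 1: pos1(id50) recv 46: drop; pos2(id92) recv 50: drop; pos3(id94) recv 92: drop; pos4(id32) recv 94: fwd; pos5(id54) recv 32: drop; pos0(id46) recv 54: fwd
Round 2: pos5(id54) recv 94: fwd; pos1(id50) recv 54: fwd
Round 3: pos0(id46) recv 94: fwd; pos2(id92) recv 54: drop
Round 4: pos1(id50) recv 94: fwd
Round 5: pos2(id92) recv 94: fwd
Round 6: pos3(id94) recv 94: ELECTED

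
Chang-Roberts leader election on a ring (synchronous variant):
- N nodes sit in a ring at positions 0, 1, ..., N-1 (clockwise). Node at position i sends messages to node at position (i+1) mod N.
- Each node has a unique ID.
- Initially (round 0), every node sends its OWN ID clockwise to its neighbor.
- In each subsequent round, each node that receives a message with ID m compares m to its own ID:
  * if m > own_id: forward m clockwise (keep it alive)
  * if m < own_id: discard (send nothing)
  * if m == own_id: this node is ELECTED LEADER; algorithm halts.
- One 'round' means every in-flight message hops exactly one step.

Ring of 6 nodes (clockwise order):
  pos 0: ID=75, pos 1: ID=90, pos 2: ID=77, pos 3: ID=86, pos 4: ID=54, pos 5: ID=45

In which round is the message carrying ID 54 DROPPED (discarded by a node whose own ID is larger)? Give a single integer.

Answer: 2

Derivation:
Round 1: pos1(id90) recv 75: drop; pos2(id77) recv 90: fwd; pos3(id86) recv 77: drop; pos4(id54) recv 86: fwd; pos5(id45) recv 54: fwd; pos0(id75) recv 45: drop
Round 2: pos3(id86) recv 90: fwd; pos5(id45) recv 86: fwd; pos0(id75) recv 54: drop
Round 3: pos4(id54) recv 90: fwd; pos0(id75) recv 86: fwd
Round 4: pos5(id45) recv 90: fwd; pos1(id90) recv 86: drop
Round 5: pos0(id75) recv 90: fwd
Round 6: pos1(id90) recv 90: ELECTED
Message ID 54 originates at pos 4; dropped at pos 0 in round 2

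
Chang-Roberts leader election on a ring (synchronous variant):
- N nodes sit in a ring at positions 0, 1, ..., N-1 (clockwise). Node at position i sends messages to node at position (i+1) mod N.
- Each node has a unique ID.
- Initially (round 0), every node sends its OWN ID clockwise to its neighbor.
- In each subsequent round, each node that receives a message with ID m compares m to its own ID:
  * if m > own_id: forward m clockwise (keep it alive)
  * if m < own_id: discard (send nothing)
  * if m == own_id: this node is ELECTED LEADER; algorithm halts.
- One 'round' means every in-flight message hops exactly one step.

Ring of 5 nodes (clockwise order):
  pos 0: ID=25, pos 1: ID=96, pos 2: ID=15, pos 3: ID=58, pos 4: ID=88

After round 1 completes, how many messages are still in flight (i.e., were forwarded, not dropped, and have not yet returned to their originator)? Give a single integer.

Round 1: pos1(id96) recv 25: drop; pos2(id15) recv 96: fwd; pos3(id58) recv 15: drop; pos4(id88) recv 58: drop; pos0(id25) recv 88: fwd
After round 1: 2 messages still in flight

Answer: 2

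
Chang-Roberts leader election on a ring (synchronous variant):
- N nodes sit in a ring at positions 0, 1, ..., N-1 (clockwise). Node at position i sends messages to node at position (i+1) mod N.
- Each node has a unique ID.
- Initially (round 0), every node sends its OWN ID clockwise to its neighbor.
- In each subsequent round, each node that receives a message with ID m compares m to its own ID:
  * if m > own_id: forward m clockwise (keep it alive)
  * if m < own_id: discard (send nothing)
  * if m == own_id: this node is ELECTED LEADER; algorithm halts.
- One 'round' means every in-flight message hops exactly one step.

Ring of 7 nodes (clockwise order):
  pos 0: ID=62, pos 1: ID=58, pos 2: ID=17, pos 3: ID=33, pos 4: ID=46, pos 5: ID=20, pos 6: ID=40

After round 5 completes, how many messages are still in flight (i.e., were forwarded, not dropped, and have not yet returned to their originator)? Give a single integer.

Round 1: pos1(id58) recv 62: fwd; pos2(id17) recv 58: fwd; pos3(id33) recv 17: drop; pos4(id46) recv 33: drop; pos5(id20) recv 46: fwd; pos6(id40) recv 20: drop; pos0(id62) recv 40: drop
Round 2: pos2(id17) recv 62: fwd; pos3(id33) recv 58: fwd; pos6(id40) recv 46: fwd
Round 3: pos3(id33) recv 62: fwd; pos4(id46) recv 58: fwd; pos0(id62) recv 46: drop
Round 4: pos4(id46) recv 62: fwd; pos5(id20) recv 58: fwd
Round 5: pos5(id20) recv 62: fwd; pos6(id40) recv 58: fwd
After round 5: 2 messages still in flight

Answer: 2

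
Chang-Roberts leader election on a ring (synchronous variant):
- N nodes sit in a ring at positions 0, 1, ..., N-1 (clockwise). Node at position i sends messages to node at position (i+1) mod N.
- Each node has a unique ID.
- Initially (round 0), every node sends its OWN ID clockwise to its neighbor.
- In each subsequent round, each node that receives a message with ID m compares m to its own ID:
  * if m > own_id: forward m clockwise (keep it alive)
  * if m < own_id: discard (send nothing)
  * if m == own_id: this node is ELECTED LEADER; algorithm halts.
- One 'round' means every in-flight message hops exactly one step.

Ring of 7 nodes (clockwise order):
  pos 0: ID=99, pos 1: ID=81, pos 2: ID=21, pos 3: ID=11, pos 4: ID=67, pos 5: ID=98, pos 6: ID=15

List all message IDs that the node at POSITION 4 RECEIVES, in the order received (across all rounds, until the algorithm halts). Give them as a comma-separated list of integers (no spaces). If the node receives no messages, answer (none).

Answer: 11,21,81,99

Derivation:
Round 1: pos1(id81) recv 99: fwd; pos2(id21) recv 81: fwd; pos3(id11) recv 21: fwd; pos4(id67) recv 11: drop; pos5(id98) recv 67: drop; pos6(id15) recv 98: fwd; pos0(id99) recv 15: drop
Round 2: pos2(id21) recv 99: fwd; pos3(id11) recv 81: fwd; pos4(id67) recv 21: drop; pos0(id99) recv 98: drop
Round 3: pos3(id11) recv 99: fwd; pos4(id67) recv 81: fwd
Round 4: pos4(id67) recv 99: fwd; pos5(id98) recv 81: drop
Round 5: pos5(id98) recv 99: fwd
Round 6: pos6(id15) recv 99: fwd
Round 7: pos0(id99) recv 99: ELECTED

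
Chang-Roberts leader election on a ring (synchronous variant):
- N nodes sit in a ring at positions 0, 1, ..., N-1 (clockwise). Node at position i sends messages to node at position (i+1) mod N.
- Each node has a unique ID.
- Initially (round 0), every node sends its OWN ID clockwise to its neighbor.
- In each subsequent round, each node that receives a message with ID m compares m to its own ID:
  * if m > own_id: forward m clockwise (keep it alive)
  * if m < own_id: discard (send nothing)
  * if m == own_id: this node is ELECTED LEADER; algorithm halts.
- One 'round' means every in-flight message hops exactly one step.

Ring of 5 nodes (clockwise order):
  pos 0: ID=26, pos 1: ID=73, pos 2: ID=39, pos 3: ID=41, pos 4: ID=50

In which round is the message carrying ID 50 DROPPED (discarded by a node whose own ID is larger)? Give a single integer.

Answer: 2

Derivation:
Round 1: pos1(id73) recv 26: drop; pos2(id39) recv 73: fwd; pos3(id41) recv 39: drop; pos4(id50) recv 41: drop; pos0(id26) recv 50: fwd
Round 2: pos3(id41) recv 73: fwd; pos1(id73) recv 50: drop
Round 3: pos4(id50) recv 73: fwd
Round 4: pos0(id26) recv 73: fwd
Round 5: pos1(id73) recv 73: ELECTED
Message ID 50 originates at pos 4; dropped at pos 1 in round 2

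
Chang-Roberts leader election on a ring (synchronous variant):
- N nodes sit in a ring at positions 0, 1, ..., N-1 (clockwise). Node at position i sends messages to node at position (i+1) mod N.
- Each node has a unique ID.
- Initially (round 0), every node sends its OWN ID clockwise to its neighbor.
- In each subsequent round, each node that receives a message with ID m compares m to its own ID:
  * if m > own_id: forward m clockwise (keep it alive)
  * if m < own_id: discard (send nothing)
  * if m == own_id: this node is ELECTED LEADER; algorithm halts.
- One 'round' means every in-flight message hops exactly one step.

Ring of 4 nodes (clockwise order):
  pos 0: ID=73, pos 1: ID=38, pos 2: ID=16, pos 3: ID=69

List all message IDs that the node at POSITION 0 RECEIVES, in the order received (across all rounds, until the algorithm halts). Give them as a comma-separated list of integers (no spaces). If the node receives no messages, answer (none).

Round 1: pos1(id38) recv 73: fwd; pos2(id16) recv 38: fwd; pos3(id69) recv 16: drop; pos0(id73) recv 69: drop
Round 2: pos2(id16) recv 73: fwd; pos3(id69) recv 38: drop
Round 3: pos3(id69) recv 73: fwd
Round 4: pos0(id73) recv 73: ELECTED

Answer: 69,73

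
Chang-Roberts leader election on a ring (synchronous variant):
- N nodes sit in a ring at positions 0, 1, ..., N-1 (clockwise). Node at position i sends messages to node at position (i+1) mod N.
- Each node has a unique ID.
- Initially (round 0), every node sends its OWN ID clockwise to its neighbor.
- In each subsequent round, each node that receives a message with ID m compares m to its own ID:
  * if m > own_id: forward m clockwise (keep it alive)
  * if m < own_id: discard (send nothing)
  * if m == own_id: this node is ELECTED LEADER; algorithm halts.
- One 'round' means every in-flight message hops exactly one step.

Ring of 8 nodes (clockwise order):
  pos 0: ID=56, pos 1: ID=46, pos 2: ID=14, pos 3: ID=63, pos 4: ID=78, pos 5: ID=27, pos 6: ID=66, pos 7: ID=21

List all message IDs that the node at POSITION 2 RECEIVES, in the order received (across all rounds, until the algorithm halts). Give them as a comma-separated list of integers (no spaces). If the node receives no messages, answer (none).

Round 1: pos1(id46) recv 56: fwd; pos2(id14) recv 46: fwd; pos3(id63) recv 14: drop; pos4(id78) recv 63: drop; pos5(id27) recv 78: fwd; pos6(id66) recv 27: drop; pos7(id21) recv 66: fwd; pos0(id56) recv 21: drop
Round 2: pos2(id14) recv 56: fwd; pos3(id63) recv 46: drop; pos6(id66) recv 78: fwd; pos0(id56) recv 66: fwd
Round 3: pos3(id63) recv 56: drop; pos7(id21) recv 78: fwd; pos1(id46) recv 66: fwd
Round 4: pos0(id56) recv 78: fwd; pos2(id14) recv 66: fwd
Round 5: pos1(id46) recv 78: fwd; pos3(id63) recv 66: fwd
Round 6: pos2(id14) recv 78: fwd; pos4(id78) recv 66: drop
Round 7: pos3(id63) recv 78: fwd
Round 8: pos4(id78) recv 78: ELECTED

Answer: 46,56,66,78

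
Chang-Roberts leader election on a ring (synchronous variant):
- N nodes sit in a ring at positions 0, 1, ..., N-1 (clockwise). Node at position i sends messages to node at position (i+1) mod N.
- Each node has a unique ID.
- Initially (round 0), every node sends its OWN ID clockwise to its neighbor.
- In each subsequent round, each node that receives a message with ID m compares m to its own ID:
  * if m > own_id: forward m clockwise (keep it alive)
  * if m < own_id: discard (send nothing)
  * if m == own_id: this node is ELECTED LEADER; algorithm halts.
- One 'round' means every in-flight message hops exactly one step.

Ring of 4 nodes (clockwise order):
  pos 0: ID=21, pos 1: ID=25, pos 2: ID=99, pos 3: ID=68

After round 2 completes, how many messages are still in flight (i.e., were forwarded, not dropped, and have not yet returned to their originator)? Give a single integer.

Answer: 2

Derivation:
Round 1: pos1(id25) recv 21: drop; pos2(id99) recv 25: drop; pos3(id68) recv 99: fwd; pos0(id21) recv 68: fwd
Round 2: pos0(id21) recv 99: fwd; pos1(id25) recv 68: fwd
After round 2: 2 messages still in flight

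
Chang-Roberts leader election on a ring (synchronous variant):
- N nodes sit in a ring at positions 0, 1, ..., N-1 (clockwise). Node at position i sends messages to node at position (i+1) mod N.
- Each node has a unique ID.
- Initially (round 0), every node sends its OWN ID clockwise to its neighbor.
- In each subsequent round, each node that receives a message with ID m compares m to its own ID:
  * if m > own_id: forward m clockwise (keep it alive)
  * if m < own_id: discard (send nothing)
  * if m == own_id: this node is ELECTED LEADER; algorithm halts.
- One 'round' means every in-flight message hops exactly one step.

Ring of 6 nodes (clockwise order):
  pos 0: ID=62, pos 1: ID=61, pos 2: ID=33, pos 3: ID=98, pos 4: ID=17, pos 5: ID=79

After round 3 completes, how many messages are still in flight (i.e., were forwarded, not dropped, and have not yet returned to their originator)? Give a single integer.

Answer: 2

Derivation:
Round 1: pos1(id61) recv 62: fwd; pos2(id33) recv 61: fwd; pos3(id98) recv 33: drop; pos4(id17) recv 98: fwd; pos5(id79) recv 17: drop; pos0(id62) recv 79: fwd
Round 2: pos2(id33) recv 62: fwd; pos3(id98) recv 61: drop; pos5(id79) recv 98: fwd; pos1(id61) recv 79: fwd
Round 3: pos3(id98) recv 62: drop; pos0(id62) recv 98: fwd; pos2(id33) recv 79: fwd
After round 3: 2 messages still in flight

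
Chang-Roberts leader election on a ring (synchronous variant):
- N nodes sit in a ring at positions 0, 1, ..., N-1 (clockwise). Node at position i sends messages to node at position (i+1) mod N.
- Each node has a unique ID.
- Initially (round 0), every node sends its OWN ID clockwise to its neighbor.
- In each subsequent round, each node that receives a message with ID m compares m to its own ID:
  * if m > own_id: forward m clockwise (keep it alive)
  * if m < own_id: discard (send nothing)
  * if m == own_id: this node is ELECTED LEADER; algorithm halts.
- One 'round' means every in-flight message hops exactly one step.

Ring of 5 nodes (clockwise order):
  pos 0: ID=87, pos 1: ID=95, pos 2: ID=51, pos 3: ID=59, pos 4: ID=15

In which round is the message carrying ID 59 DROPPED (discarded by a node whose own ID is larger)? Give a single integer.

Answer: 2

Derivation:
Round 1: pos1(id95) recv 87: drop; pos2(id51) recv 95: fwd; pos3(id59) recv 51: drop; pos4(id15) recv 59: fwd; pos0(id87) recv 15: drop
Round 2: pos3(id59) recv 95: fwd; pos0(id87) recv 59: drop
Round 3: pos4(id15) recv 95: fwd
Round 4: pos0(id87) recv 95: fwd
Round 5: pos1(id95) recv 95: ELECTED
Message ID 59 originates at pos 3; dropped at pos 0 in round 2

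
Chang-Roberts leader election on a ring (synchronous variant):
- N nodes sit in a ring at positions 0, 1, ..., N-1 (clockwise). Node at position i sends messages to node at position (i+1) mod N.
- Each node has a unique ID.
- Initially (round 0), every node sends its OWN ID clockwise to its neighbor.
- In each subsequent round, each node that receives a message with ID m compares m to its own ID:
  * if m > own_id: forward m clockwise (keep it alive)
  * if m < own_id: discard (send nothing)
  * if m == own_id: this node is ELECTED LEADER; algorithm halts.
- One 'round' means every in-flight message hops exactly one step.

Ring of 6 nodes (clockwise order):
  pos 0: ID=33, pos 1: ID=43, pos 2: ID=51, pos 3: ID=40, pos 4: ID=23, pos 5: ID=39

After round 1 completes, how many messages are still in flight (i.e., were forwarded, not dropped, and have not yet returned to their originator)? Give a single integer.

Answer: 3

Derivation:
Round 1: pos1(id43) recv 33: drop; pos2(id51) recv 43: drop; pos3(id40) recv 51: fwd; pos4(id23) recv 40: fwd; pos5(id39) recv 23: drop; pos0(id33) recv 39: fwd
After round 1: 3 messages still in flight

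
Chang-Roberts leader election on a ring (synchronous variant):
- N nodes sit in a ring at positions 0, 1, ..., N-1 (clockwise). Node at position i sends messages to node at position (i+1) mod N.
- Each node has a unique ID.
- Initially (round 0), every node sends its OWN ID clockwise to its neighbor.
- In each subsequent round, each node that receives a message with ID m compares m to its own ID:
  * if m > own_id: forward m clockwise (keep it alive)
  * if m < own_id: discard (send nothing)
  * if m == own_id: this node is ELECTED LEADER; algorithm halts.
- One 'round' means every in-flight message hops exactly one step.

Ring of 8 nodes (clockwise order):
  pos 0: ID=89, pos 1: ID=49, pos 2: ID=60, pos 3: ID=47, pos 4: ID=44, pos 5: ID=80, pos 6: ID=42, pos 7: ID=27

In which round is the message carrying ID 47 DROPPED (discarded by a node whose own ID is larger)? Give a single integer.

Answer: 2

Derivation:
Round 1: pos1(id49) recv 89: fwd; pos2(id60) recv 49: drop; pos3(id47) recv 60: fwd; pos4(id44) recv 47: fwd; pos5(id80) recv 44: drop; pos6(id42) recv 80: fwd; pos7(id27) recv 42: fwd; pos0(id89) recv 27: drop
Round 2: pos2(id60) recv 89: fwd; pos4(id44) recv 60: fwd; pos5(id80) recv 47: drop; pos7(id27) recv 80: fwd; pos0(id89) recv 42: drop
Round 3: pos3(id47) recv 89: fwd; pos5(id80) recv 60: drop; pos0(id89) recv 80: drop
Round 4: pos4(id44) recv 89: fwd
Round 5: pos5(id80) recv 89: fwd
Round 6: pos6(id42) recv 89: fwd
Round 7: pos7(id27) recv 89: fwd
Round 8: pos0(id89) recv 89: ELECTED
Message ID 47 originates at pos 3; dropped at pos 5 in round 2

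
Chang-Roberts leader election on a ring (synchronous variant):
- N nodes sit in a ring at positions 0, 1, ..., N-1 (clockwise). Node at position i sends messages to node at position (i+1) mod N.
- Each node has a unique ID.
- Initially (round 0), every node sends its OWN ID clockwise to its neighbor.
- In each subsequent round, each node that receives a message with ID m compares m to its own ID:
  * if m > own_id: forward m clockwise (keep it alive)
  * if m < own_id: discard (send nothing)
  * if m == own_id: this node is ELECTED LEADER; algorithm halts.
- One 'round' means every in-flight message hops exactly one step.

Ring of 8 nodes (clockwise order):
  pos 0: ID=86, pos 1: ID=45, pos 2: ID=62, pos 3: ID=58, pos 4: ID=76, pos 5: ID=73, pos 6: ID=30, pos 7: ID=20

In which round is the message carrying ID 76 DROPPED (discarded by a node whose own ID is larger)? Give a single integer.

Answer: 4

Derivation:
Round 1: pos1(id45) recv 86: fwd; pos2(id62) recv 45: drop; pos3(id58) recv 62: fwd; pos4(id76) recv 58: drop; pos5(id73) recv 76: fwd; pos6(id30) recv 73: fwd; pos7(id20) recv 30: fwd; pos0(id86) recv 20: drop
Round 2: pos2(id62) recv 86: fwd; pos4(id76) recv 62: drop; pos6(id30) recv 76: fwd; pos7(id20) recv 73: fwd; pos0(id86) recv 30: drop
Round 3: pos3(id58) recv 86: fwd; pos7(id20) recv 76: fwd; pos0(id86) recv 73: drop
Round 4: pos4(id76) recv 86: fwd; pos0(id86) recv 76: drop
Round 5: pos5(id73) recv 86: fwd
Round 6: pos6(id30) recv 86: fwd
Round 7: pos7(id20) recv 86: fwd
Round 8: pos0(id86) recv 86: ELECTED
Message ID 76 originates at pos 4; dropped at pos 0 in round 4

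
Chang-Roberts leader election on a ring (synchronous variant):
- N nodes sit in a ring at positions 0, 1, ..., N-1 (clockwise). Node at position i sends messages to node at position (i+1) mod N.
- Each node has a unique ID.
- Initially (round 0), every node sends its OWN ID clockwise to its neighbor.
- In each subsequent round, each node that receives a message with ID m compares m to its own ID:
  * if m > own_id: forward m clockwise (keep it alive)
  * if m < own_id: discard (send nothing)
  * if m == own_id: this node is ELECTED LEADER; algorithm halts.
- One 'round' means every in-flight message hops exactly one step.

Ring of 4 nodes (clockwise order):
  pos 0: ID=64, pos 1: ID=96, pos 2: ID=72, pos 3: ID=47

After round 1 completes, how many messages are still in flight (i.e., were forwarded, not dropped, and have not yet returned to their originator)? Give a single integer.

Answer: 2

Derivation:
Round 1: pos1(id96) recv 64: drop; pos2(id72) recv 96: fwd; pos3(id47) recv 72: fwd; pos0(id64) recv 47: drop
After round 1: 2 messages still in flight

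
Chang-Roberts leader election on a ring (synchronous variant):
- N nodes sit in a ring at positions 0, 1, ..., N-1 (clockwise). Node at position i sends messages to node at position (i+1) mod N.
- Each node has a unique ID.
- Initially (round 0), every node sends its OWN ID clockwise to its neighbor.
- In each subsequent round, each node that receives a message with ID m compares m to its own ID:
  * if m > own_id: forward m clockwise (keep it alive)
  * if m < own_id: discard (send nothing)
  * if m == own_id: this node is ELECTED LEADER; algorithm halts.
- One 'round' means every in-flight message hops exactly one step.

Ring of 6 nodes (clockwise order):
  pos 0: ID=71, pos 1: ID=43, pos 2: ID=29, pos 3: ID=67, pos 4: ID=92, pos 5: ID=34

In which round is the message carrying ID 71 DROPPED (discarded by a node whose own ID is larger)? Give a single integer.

Answer: 4

Derivation:
Round 1: pos1(id43) recv 71: fwd; pos2(id29) recv 43: fwd; pos3(id67) recv 29: drop; pos4(id92) recv 67: drop; pos5(id34) recv 92: fwd; pos0(id71) recv 34: drop
Round 2: pos2(id29) recv 71: fwd; pos3(id67) recv 43: drop; pos0(id71) recv 92: fwd
Round 3: pos3(id67) recv 71: fwd; pos1(id43) recv 92: fwd
Round 4: pos4(id92) recv 71: drop; pos2(id29) recv 92: fwd
Round 5: pos3(id67) recv 92: fwd
Round 6: pos4(id92) recv 92: ELECTED
Message ID 71 originates at pos 0; dropped at pos 4 in round 4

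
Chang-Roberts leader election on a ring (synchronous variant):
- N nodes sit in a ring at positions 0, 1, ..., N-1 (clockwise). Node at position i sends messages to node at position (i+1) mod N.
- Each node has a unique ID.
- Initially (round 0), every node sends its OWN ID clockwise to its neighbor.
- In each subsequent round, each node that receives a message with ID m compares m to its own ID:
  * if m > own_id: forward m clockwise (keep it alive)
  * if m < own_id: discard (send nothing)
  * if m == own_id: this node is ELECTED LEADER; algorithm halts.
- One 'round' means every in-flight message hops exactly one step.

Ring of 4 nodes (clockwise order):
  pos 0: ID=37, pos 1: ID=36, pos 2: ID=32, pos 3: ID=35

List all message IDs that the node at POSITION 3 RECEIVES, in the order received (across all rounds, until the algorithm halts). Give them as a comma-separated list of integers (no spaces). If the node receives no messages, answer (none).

Answer: 32,36,37

Derivation:
Round 1: pos1(id36) recv 37: fwd; pos2(id32) recv 36: fwd; pos3(id35) recv 32: drop; pos0(id37) recv 35: drop
Round 2: pos2(id32) recv 37: fwd; pos3(id35) recv 36: fwd
Round 3: pos3(id35) recv 37: fwd; pos0(id37) recv 36: drop
Round 4: pos0(id37) recv 37: ELECTED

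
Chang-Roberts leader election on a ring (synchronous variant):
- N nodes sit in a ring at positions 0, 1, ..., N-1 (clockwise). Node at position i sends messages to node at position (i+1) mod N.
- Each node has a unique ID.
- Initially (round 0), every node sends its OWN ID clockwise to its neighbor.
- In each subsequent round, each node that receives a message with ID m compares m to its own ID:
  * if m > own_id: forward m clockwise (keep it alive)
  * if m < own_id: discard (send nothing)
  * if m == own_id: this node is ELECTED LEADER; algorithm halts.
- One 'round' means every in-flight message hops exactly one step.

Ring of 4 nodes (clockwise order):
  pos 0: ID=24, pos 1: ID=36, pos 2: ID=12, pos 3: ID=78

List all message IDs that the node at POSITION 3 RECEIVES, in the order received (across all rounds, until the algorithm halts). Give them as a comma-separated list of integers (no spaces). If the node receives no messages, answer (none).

Answer: 12,36,78

Derivation:
Round 1: pos1(id36) recv 24: drop; pos2(id12) recv 36: fwd; pos3(id78) recv 12: drop; pos0(id24) recv 78: fwd
Round 2: pos3(id78) recv 36: drop; pos1(id36) recv 78: fwd
Round 3: pos2(id12) recv 78: fwd
Round 4: pos3(id78) recv 78: ELECTED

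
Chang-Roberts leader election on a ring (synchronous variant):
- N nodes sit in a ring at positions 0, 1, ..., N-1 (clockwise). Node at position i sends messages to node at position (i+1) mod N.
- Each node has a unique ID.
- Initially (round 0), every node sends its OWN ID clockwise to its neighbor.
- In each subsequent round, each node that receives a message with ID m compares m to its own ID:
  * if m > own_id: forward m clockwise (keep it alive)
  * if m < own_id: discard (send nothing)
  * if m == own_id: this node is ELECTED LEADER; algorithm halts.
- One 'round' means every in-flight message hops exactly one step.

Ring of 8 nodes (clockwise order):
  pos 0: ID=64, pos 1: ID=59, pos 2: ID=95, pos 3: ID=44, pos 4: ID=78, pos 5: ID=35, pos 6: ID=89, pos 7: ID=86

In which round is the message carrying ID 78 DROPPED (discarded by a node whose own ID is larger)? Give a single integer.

Round 1: pos1(id59) recv 64: fwd; pos2(id95) recv 59: drop; pos3(id44) recv 95: fwd; pos4(id78) recv 44: drop; pos5(id35) recv 78: fwd; pos6(id89) recv 35: drop; pos7(id86) recv 89: fwd; pos0(id64) recv 86: fwd
Round 2: pos2(id95) recv 64: drop; pos4(id78) recv 95: fwd; pos6(id89) recv 78: drop; pos0(id64) recv 89: fwd; pos1(id59) recv 86: fwd
Round 3: pos5(id35) recv 95: fwd; pos1(id59) recv 89: fwd; pos2(id95) recv 86: drop
Round 4: pos6(id89) recv 95: fwd; pos2(id95) recv 89: drop
Round 5: pos7(id86) recv 95: fwd
Round 6: pos0(id64) recv 95: fwd
Round 7: pos1(id59) recv 95: fwd
Round 8: pos2(id95) recv 95: ELECTED
Message ID 78 originates at pos 4; dropped at pos 6 in round 2

Answer: 2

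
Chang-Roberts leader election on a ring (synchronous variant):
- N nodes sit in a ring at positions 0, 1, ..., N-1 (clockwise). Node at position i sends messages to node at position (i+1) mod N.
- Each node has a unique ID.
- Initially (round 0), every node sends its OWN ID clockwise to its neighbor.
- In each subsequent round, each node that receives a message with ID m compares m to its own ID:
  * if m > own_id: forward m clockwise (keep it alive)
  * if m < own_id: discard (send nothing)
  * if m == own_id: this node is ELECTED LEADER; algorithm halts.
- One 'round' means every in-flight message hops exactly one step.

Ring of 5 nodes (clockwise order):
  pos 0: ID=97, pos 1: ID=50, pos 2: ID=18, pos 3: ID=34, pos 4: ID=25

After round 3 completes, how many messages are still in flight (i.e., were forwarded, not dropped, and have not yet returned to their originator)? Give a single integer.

Answer: 2

Derivation:
Round 1: pos1(id50) recv 97: fwd; pos2(id18) recv 50: fwd; pos3(id34) recv 18: drop; pos4(id25) recv 34: fwd; pos0(id97) recv 25: drop
Round 2: pos2(id18) recv 97: fwd; pos3(id34) recv 50: fwd; pos0(id97) recv 34: drop
Round 3: pos3(id34) recv 97: fwd; pos4(id25) recv 50: fwd
After round 3: 2 messages still in flight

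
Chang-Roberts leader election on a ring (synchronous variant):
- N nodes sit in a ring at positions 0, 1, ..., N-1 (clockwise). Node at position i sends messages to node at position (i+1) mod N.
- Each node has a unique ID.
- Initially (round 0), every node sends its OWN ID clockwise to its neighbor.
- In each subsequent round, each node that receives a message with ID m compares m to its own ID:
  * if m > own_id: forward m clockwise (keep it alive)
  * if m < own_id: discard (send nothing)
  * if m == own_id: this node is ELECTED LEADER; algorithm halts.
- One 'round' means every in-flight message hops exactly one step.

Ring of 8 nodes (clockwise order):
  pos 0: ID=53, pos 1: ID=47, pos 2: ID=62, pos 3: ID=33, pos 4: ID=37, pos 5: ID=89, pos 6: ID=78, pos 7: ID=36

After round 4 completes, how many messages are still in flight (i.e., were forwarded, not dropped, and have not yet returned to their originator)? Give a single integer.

Answer: 2

Derivation:
Round 1: pos1(id47) recv 53: fwd; pos2(id62) recv 47: drop; pos3(id33) recv 62: fwd; pos4(id37) recv 33: drop; pos5(id89) recv 37: drop; pos6(id78) recv 89: fwd; pos7(id36) recv 78: fwd; pos0(id53) recv 36: drop
Round 2: pos2(id62) recv 53: drop; pos4(id37) recv 62: fwd; pos7(id36) recv 89: fwd; pos0(id53) recv 78: fwd
Round 3: pos5(id89) recv 62: drop; pos0(id53) recv 89: fwd; pos1(id47) recv 78: fwd
Round 4: pos1(id47) recv 89: fwd; pos2(id62) recv 78: fwd
After round 4: 2 messages still in flight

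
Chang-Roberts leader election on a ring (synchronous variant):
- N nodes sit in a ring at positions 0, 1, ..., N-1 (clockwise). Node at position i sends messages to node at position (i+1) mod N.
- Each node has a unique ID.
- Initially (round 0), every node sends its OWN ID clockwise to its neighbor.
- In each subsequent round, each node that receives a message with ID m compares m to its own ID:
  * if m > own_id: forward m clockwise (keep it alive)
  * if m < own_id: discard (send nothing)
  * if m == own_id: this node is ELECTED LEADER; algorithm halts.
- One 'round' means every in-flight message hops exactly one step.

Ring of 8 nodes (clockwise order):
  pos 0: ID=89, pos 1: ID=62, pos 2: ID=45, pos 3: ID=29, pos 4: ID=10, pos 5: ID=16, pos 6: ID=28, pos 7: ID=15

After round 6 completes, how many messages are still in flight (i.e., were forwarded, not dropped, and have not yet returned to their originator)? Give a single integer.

Answer: 2

Derivation:
Round 1: pos1(id62) recv 89: fwd; pos2(id45) recv 62: fwd; pos3(id29) recv 45: fwd; pos4(id10) recv 29: fwd; pos5(id16) recv 10: drop; pos6(id28) recv 16: drop; pos7(id15) recv 28: fwd; pos0(id89) recv 15: drop
Round 2: pos2(id45) recv 89: fwd; pos3(id29) recv 62: fwd; pos4(id10) recv 45: fwd; pos5(id16) recv 29: fwd; pos0(id89) recv 28: drop
Round 3: pos3(id29) recv 89: fwd; pos4(id10) recv 62: fwd; pos5(id16) recv 45: fwd; pos6(id28) recv 29: fwd
Round 4: pos4(id10) recv 89: fwd; pos5(id16) recv 62: fwd; pos6(id28) recv 45: fwd; pos7(id15) recv 29: fwd
Round 5: pos5(id16) recv 89: fwd; pos6(id28) recv 62: fwd; pos7(id15) recv 45: fwd; pos0(id89) recv 29: drop
Round 6: pos6(id28) recv 89: fwd; pos7(id15) recv 62: fwd; pos0(id89) recv 45: drop
After round 6: 2 messages still in flight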